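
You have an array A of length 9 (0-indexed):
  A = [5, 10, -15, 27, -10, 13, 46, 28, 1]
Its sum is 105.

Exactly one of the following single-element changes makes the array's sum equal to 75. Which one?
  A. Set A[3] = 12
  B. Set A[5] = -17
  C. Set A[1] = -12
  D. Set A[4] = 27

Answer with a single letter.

Answer: B

Derivation:
Option A: A[3] 27->12, delta=-15, new_sum=105+(-15)=90
Option B: A[5] 13->-17, delta=-30, new_sum=105+(-30)=75 <-- matches target
Option C: A[1] 10->-12, delta=-22, new_sum=105+(-22)=83
Option D: A[4] -10->27, delta=37, new_sum=105+(37)=142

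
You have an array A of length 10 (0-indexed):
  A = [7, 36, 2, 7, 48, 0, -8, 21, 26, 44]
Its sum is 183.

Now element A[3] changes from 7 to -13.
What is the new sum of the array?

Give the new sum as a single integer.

Old value at index 3: 7
New value at index 3: -13
Delta = -13 - 7 = -20
New sum = old_sum + delta = 183 + (-20) = 163

Answer: 163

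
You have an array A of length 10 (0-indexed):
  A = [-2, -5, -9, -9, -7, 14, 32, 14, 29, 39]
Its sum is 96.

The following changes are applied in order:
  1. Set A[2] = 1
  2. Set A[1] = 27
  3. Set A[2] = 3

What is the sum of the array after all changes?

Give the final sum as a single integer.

Answer: 140

Derivation:
Initial sum: 96
Change 1: A[2] -9 -> 1, delta = 10, sum = 106
Change 2: A[1] -5 -> 27, delta = 32, sum = 138
Change 3: A[2] 1 -> 3, delta = 2, sum = 140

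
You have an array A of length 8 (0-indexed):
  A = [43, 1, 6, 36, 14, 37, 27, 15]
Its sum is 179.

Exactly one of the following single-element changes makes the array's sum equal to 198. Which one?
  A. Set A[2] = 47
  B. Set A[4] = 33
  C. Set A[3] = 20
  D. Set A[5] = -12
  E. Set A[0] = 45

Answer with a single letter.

Option A: A[2] 6->47, delta=41, new_sum=179+(41)=220
Option B: A[4] 14->33, delta=19, new_sum=179+(19)=198 <-- matches target
Option C: A[3] 36->20, delta=-16, new_sum=179+(-16)=163
Option D: A[5] 37->-12, delta=-49, new_sum=179+(-49)=130
Option E: A[0] 43->45, delta=2, new_sum=179+(2)=181

Answer: B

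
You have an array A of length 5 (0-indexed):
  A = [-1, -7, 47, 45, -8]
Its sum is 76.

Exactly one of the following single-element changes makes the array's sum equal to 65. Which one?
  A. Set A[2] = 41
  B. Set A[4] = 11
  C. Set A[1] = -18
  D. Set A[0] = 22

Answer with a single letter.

Option A: A[2] 47->41, delta=-6, new_sum=76+(-6)=70
Option B: A[4] -8->11, delta=19, new_sum=76+(19)=95
Option C: A[1] -7->-18, delta=-11, new_sum=76+(-11)=65 <-- matches target
Option D: A[0] -1->22, delta=23, new_sum=76+(23)=99

Answer: C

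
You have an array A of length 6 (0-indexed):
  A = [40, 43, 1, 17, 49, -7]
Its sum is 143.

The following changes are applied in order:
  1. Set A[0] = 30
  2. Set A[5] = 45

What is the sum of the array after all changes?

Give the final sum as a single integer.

Answer: 185

Derivation:
Initial sum: 143
Change 1: A[0] 40 -> 30, delta = -10, sum = 133
Change 2: A[5] -7 -> 45, delta = 52, sum = 185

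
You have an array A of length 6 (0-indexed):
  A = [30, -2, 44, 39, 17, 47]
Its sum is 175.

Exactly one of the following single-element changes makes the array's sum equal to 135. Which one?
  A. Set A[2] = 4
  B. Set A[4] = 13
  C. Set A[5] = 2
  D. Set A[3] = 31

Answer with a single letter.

Option A: A[2] 44->4, delta=-40, new_sum=175+(-40)=135 <-- matches target
Option B: A[4] 17->13, delta=-4, new_sum=175+(-4)=171
Option C: A[5] 47->2, delta=-45, new_sum=175+(-45)=130
Option D: A[3] 39->31, delta=-8, new_sum=175+(-8)=167

Answer: A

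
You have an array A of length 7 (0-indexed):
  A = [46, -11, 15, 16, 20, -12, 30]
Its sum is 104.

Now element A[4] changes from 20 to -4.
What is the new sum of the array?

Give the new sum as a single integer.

Answer: 80

Derivation:
Old value at index 4: 20
New value at index 4: -4
Delta = -4 - 20 = -24
New sum = old_sum + delta = 104 + (-24) = 80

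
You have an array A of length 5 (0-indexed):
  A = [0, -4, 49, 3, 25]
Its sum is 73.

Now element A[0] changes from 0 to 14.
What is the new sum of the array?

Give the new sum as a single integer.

Answer: 87

Derivation:
Old value at index 0: 0
New value at index 0: 14
Delta = 14 - 0 = 14
New sum = old_sum + delta = 73 + (14) = 87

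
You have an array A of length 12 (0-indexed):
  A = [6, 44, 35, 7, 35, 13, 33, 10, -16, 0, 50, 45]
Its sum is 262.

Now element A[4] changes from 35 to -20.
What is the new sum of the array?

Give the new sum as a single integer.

Old value at index 4: 35
New value at index 4: -20
Delta = -20 - 35 = -55
New sum = old_sum + delta = 262 + (-55) = 207

Answer: 207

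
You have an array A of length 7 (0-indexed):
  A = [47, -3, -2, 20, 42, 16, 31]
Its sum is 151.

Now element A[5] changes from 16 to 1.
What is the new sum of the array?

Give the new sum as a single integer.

Answer: 136

Derivation:
Old value at index 5: 16
New value at index 5: 1
Delta = 1 - 16 = -15
New sum = old_sum + delta = 151 + (-15) = 136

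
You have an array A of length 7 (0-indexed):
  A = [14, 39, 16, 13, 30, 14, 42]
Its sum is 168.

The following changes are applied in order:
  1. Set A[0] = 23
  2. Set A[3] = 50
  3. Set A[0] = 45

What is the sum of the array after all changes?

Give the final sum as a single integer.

Initial sum: 168
Change 1: A[0] 14 -> 23, delta = 9, sum = 177
Change 2: A[3] 13 -> 50, delta = 37, sum = 214
Change 3: A[0] 23 -> 45, delta = 22, sum = 236

Answer: 236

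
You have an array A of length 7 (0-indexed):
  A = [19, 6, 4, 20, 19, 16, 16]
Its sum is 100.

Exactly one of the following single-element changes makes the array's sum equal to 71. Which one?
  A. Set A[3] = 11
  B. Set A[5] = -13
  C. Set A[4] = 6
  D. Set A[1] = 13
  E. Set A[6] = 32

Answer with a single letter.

Option A: A[3] 20->11, delta=-9, new_sum=100+(-9)=91
Option B: A[5] 16->-13, delta=-29, new_sum=100+(-29)=71 <-- matches target
Option C: A[4] 19->6, delta=-13, new_sum=100+(-13)=87
Option D: A[1] 6->13, delta=7, new_sum=100+(7)=107
Option E: A[6] 16->32, delta=16, new_sum=100+(16)=116

Answer: B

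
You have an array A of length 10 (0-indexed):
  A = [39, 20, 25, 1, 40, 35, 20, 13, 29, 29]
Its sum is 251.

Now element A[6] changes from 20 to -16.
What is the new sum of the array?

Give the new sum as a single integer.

Answer: 215

Derivation:
Old value at index 6: 20
New value at index 6: -16
Delta = -16 - 20 = -36
New sum = old_sum + delta = 251 + (-36) = 215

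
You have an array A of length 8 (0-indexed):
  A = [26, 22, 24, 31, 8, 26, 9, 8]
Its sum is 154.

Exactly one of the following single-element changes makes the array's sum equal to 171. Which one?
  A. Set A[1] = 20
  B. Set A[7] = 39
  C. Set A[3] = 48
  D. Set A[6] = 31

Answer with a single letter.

Option A: A[1] 22->20, delta=-2, new_sum=154+(-2)=152
Option B: A[7] 8->39, delta=31, new_sum=154+(31)=185
Option C: A[3] 31->48, delta=17, new_sum=154+(17)=171 <-- matches target
Option D: A[6] 9->31, delta=22, new_sum=154+(22)=176

Answer: C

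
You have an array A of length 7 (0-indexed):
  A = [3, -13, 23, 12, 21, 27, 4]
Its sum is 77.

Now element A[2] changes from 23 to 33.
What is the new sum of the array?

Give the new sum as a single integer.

Old value at index 2: 23
New value at index 2: 33
Delta = 33 - 23 = 10
New sum = old_sum + delta = 77 + (10) = 87

Answer: 87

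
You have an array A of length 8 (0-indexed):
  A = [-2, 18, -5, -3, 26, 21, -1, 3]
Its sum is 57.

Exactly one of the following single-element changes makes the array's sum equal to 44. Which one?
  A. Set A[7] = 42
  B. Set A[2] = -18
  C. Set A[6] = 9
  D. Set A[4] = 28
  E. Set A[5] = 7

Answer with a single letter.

Answer: B

Derivation:
Option A: A[7] 3->42, delta=39, new_sum=57+(39)=96
Option B: A[2] -5->-18, delta=-13, new_sum=57+(-13)=44 <-- matches target
Option C: A[6] -1->9, delta=10, new_sum=57+(10)=67
Option D: A[4] 26->28, delta=2, new_sum=57+(2)=59
Option E: A[5] 21->7, delta=-14, new_sum=57+(-14)=43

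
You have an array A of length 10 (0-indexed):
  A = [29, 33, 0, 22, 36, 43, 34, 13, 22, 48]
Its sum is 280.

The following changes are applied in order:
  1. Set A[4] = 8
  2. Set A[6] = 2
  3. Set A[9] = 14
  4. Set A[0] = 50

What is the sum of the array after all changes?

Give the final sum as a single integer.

Answer: 207

Derivation:
Initial sum: 280
Change 1: A[4] 36 -> 8, delta = -28, sum = 252
Change 2: A[6] 34 -> 2, delta = -32, sum = 220
Change 3: A[9] 48 -> 14, delta = -34, sum = 186
Change 4: A[0] 29 -> 50, delta = 21, sum = 207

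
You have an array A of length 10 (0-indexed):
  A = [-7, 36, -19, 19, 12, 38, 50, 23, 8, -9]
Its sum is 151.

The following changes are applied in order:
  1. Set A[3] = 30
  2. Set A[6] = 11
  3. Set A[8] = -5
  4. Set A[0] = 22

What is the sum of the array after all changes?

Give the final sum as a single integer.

Answer: 139

Derivation:
Initial sum: 151
Change 1: A[3] 19 -> 30, delta = 11, sum = 162
Change 2: A[6] 50 -> 11, delta = -39, sum = 123
Change 3: A[8] 8 -> -5, delta = -13, sum = 110
Change 4: A[0] -7 -> 22, delta = 29, sum = 139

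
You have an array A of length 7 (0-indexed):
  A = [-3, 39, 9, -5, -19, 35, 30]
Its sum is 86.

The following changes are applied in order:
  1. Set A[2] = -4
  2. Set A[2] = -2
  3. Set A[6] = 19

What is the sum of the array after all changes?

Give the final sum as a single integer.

Answer: 64

Derivation:
Initial sum: 86
Change 1: A[2] 9 -> -4, delta = -13, sum = 73
Change 2: A[2] -4 -> -2, delta = 2, sum = 75
Change 3: A[6] 30 -> 19, delta = -11, sum = 64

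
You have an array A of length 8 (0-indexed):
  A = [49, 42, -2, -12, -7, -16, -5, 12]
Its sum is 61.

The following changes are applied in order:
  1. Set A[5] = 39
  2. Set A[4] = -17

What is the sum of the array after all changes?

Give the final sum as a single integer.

Initial sum: 61
Change 1: A[5] -16 -> 39, delta = 55, sum = 116
Change 2: A[4] -7 -> -17, delta = -10, sum = 106

Answer: 106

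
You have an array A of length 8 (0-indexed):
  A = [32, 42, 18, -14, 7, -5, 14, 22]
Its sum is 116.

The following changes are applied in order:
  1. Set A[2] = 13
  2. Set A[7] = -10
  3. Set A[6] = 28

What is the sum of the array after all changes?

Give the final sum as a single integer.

Initial sum: 116
Change 1: A[2] 18 -> 13, delta = -5, sum = 111
Change 2: A[7] 22 -> -10, delta = -32, sum = 79
Change 3: A[6] 14 -> 28, delta = 14, sum = 93

Answer: 93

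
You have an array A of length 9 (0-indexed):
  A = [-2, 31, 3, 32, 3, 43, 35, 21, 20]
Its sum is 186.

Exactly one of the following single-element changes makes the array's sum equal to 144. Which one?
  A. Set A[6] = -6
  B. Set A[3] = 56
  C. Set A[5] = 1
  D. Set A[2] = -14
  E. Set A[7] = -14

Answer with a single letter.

Answer: C

Derivation:
Option A: A[6] 35->-6, delta=-41, new_sum=186+(-41)=145
Option B: A[3] 32->56, delta=24, new_sum=186+(24)=210
Option C: A[5] 43->1, delta=-42, new_sum=186+(-42)=144 <-- matches target
Option D: A[2] 3->-14, delta=-17, new_sum=186+(-17)=169
Option E: A[7] 21->-14, delta=-35, new_sum=186+(-35)=151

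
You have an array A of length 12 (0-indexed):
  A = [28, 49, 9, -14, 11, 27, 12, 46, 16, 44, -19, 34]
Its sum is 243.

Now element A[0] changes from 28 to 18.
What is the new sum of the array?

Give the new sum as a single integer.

Old value at index 0: 28
New value at index 0: 18
Delta = 18 - 28 = -10
New sum = old_sum + delta = 243 + (-10) = 233

Answer: 233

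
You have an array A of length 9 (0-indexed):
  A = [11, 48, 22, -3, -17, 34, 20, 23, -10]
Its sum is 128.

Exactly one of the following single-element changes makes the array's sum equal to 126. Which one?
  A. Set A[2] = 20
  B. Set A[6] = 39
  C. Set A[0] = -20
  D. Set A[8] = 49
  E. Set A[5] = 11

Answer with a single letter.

Answer: A

Derivation:
Option A: A[2] 22->20, delta=-2, new_sum=128+(-2)=126 <-- matches target
Option B: A[6] 20->39, delta=19, new_sum=128+(19)=147
Option C: A[0] 11->-20, delta=-31, new_sum=128+(-31)=97
Option D: A[8] -10->49, delta=59, new_sum=128+(59)=187
Option E: A[5] 34->11, delta=-23, new_sum=128+(-23)=105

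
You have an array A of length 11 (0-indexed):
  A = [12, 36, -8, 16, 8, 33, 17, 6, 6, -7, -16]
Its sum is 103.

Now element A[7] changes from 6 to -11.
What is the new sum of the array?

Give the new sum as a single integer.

Old value at index 7: 6
New value at index 7: -11
Delta = -11 - 6 = -17
New sum = old_sum + delta = 103 + (-17) = 86

Answer: 86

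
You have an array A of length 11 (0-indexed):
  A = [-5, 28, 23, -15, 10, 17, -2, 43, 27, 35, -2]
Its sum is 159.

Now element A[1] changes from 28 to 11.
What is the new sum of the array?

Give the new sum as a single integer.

Old value at index 1: 28
New value at index 1: 11
Delta = 11 - 28 = -17
New sum = old_sum + delta = 159 + (-17) = 142

Answer: 142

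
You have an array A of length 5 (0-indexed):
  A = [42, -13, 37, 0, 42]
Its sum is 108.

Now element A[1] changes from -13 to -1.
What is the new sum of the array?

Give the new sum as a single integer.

Answer: 120

Derivation:
Old value at index 1: -13
New value at index 1: -1
Delta = -1 - -13 = 12
New sum = old_sum + delta = 108 + (12) = 120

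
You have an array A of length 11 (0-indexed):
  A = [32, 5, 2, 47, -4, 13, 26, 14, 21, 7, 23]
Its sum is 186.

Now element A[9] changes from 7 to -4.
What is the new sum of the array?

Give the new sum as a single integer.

Answer: 175

Derivation:
Old value at index 9: 7
New value at index 9: -4
Delta = -4 - 7 = -11
New sum = old_sum + delta = 186 + (-11) = 175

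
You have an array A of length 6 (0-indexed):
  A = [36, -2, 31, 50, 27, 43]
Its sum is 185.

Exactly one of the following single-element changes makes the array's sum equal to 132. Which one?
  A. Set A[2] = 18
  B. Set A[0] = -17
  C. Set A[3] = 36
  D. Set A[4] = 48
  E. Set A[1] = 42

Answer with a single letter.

Answer: B

Derivation:
Option A: A[2] 31->18, delta=-13, new_sum=185+(-13)=172
Option B: A[0] 36->-17, delta=-53, new_sum=185+(-53)=132 <-- matches target
Option C: A[3] 50->36, delta=-14, new_sum=185+(-14)=171
Option D: A[4] 27->48, delta=21, new_sum=185+(21)=206
Option E: A[1] -2->42, delta=44, new_sum=185+(44)=229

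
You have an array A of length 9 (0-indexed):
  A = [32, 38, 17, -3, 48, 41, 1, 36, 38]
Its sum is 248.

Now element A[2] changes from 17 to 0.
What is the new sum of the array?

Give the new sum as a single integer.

Answer: 231

Derivation:
Old value at index 2: 17
New value at index 2: 0
Delta = 0 - 17 = -17
New sum = old_sum + delta = 248 + (-17) = 231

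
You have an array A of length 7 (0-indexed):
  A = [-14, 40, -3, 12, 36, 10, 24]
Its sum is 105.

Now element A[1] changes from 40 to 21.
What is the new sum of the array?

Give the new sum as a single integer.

Answer: 86

Derivation:
Old value at index 1: 40
New value at index 1: 21
Delta = 21 - 40 = -19
New sum = old_sum + delta = 105 + (-19) = 86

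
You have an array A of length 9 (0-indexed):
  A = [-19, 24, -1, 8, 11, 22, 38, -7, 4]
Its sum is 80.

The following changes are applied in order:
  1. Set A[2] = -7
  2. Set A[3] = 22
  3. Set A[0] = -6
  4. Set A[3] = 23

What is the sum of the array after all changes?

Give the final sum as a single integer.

Initial sum: 80
Change 1: A[2] -1 -> -7, delta = -6, sum = 74
Change 2: A[3] 8 -> 22, delta = 14, sum = 88
Change 3: A[0] -19 -> -6, delta = 13, sum = 101
Change 4: A[3] 22 -> 23, delta = 1, sum = 102

Answer: 102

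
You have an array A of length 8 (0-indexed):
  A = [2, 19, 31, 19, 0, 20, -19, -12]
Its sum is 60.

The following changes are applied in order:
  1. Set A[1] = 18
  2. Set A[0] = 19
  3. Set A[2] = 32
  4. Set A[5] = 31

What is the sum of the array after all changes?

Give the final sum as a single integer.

Answer: 88

Derivation:
Initial sum: 60
Change 1: A[1] 19 -> 18, delta = -1, sum = 59
Change 2: A[0] 2 -> 19, delta = 17, sum = 76
Change 3: A[2] 31 -> 32, delta = 1, sum = 77
Change 4: A[5] 20 -> 31, delta = 11, sum = 88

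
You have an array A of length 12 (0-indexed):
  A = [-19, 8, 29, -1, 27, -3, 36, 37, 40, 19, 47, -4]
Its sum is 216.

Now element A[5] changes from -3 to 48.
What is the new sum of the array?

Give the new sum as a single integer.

Answer: 267

Derivation:
Old value at index 5: -3
New value at index 5: 48
Delta = 48 - -3 = 51
New sum = old_sum + delta = 216 + (51) = 267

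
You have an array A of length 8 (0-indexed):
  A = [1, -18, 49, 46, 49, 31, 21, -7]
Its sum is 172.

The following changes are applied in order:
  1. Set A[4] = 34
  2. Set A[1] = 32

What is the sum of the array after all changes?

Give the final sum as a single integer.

Answer: 207

Derivation:
Initial sum: 172
Change 1: A[4] 49 -> 34, delta = -15, sum = 157
Change 2: A[1] -18 -> 32, delta = 50, sum = 207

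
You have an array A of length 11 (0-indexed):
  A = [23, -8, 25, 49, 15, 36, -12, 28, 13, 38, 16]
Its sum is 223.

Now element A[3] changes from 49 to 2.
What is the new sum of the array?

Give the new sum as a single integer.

Answer: 176

Derivation:
Old value at index 3: 49
New value at index 3: 2
Delta = 2 - 49 = -47
New sum = old_sum + delta = 223 + (-47) = 176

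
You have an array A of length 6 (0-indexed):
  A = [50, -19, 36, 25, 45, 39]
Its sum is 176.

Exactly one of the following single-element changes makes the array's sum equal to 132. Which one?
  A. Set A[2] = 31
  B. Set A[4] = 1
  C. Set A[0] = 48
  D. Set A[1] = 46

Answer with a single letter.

Answer: B

Derivation:
Option A: A[2] 36->31, delta=-5, new_sum=176+(-5)=171
Option B: A[4] 45->1, delta=-44, new_sum=176+(-44)=132 <-- matches target
Option C: A[0] 50->48, delta=-2, new_sum=176+(-2)=174
Option D: A[1] -19->46, delta=65, new_sum=176+(65)=241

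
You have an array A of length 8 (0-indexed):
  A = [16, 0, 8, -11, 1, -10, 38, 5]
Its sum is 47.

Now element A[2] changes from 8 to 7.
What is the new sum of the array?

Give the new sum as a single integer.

Answer: 46

Derivation:
Old value at index 2: 8
New value at index 2: 7
Delta = 7 - 8 = -1
New sum = old_sum + delta = 47 + (-1) = 46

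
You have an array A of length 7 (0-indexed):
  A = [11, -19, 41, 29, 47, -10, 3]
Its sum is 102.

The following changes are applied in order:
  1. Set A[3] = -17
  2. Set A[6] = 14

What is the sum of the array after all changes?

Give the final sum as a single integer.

Answer: 67

Derivation:
Initial sum: 102
Change 1: A[3] 29 -> -17, delta = -46, sum = 56
Change 2: A[6] 3 -> 14, delta = 11, sum = 67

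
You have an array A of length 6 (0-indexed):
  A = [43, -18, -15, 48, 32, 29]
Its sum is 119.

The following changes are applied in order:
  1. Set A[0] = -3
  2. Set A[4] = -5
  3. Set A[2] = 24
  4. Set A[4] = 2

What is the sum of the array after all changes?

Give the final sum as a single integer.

Initial sum: 119
Change 1: A[0] 43 -> -3, delta = -46, sum = 73
Change 2: A[4] 32 -> -5, delta = -37, sum = 36
Change 3: A[2] -15 -> 24, delta = 39, sum = 75
Change 4: A[4] -5 -> 2, delta = 7, sum = 82

Answer: 82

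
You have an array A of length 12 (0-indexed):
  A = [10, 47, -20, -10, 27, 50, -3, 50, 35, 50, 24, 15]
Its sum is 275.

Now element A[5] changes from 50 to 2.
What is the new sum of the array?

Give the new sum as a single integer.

Answer: 227

Derivation:
Old value at index 5: 50
New value at index 5: 2
Delta = 2 - 50 = -48
New sum = old_sum + delta = 275 + (-48) = 227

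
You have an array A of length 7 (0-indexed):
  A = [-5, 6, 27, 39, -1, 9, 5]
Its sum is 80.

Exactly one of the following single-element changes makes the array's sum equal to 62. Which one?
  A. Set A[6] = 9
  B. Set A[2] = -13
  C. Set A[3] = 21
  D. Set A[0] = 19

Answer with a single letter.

Option A: A[6] 5->9, delta=4, new_sum=80+(4)=84
Option B: A[2] 27->-13, delta=-40, new_sum=80+(-40)=40
Option C: A[3] 39->21, delta=-18, new_sum=80+(-18)=62 <-- matches target
Option D: A[0] -5->19, delta=24, new_sum=80+(24)=104

Answer: C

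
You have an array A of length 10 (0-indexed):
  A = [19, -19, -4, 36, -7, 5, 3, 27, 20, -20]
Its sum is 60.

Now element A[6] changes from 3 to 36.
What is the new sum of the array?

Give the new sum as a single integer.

Answer: 93

Derivation:
Old value at index 6: 3
New value at index 6: 36
Delta = 36 - 3 = 33
New sum = old_sum + delta = 60 + (33) = 93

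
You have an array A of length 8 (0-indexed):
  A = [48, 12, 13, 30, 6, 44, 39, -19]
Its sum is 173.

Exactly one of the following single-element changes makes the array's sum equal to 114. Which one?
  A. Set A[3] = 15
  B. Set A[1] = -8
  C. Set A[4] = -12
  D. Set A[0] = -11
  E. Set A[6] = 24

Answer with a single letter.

Answer: D

Derivation:
Option A: A[3] 30->15, delta=-15, new_sum=173+(-15)=158
Option B: A[1] 12->-8, delta=-20, new_sum=173+(-20)=153
Option C: A[4] 6->-12, delta=-18, new_sum=173+(-18)=155
Option D: A[0] 48->-11, delta=-59, new_sum=173+(-59)=114 <-- matches target
Option E: A[6] 39->24, delta=-15, new_sum=173+(-15)=158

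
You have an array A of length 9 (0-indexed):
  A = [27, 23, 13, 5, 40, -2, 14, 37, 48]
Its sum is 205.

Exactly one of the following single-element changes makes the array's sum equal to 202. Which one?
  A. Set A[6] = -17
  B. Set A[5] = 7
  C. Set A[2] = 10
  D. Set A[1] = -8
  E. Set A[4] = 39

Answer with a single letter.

Option A: A[6] 14->-17, delta=-31, new_sum=205+(-31)=174
Option B: A[5] -2->7, delta=9, new_sum=205+(9)=214
Option C: A[2] 13->10, delta=-3, new_sum=205+(-3)=202 <-- matches target
Option D: A[1] 23->-8, delta=-31, new_sum=205+(-31)=174
Option E: A[4] 40->39, delta=-1, new_sum=205+(-1)=204

Answer: C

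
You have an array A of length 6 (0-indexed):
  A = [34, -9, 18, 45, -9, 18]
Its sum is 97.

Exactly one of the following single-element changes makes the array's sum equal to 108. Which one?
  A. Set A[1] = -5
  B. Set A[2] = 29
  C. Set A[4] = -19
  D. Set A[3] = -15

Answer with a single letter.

Option A: A[1] -9->-5, delta=4, new_sum=97+(4)=101
Option B: A[2] 18->29, delta=11, new_sum=97+(11)=108 <-- matches target
Option C: A[4] -9->-19, delta=-10, new_sum=97+(-10)=87
Option D: A[3] 45->-15, delta=-60, new_sum=97+(-60)=37

Answer: B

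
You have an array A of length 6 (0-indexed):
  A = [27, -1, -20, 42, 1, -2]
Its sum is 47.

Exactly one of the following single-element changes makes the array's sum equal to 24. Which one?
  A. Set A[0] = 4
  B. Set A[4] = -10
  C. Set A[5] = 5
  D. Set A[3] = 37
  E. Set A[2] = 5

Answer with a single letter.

Option A: A[0] 27->4, delta=-23, new_sum=47+(-23)=24 <-- matches target
Option B: A[4] 1->-10, delta=-11, new_sum=47+(-11)=36
Option C: A[5] -2->5, delta=7, new_sum=47+(7)=54
Option D: A[3] 42->37, delta=-5, new_sum=47+(-5)=42
Option E: A[2] -20->5, delta=25, new_sum=47+(25)=72

Answer: A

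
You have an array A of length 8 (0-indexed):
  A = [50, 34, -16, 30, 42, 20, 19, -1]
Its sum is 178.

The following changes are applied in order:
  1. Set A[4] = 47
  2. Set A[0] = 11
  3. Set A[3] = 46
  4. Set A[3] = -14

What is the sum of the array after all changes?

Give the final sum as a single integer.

Initial sum: 178
Change 1: A[4] 42 -> 47, delta = 5, sum = 183
Change 2: A[0] 50 -> 11, delta = -39, sum = 144
Change 3: A[3] 30 -> 46, delta = 16, sum = 160
Change 4: A[3] 46 -> -14, delta = -60, sum = 100

Answer: 100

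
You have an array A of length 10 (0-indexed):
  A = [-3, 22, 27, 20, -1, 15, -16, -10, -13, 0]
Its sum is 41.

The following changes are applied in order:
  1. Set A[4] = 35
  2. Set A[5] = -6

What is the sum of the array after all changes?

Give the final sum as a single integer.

Initial sum: 41
Change 1: A[4] -1 -> 35, delta = 36, sum = 77
Change 2: A[5] 15 -> -6, delta = -21, sum = 56

Answer: 56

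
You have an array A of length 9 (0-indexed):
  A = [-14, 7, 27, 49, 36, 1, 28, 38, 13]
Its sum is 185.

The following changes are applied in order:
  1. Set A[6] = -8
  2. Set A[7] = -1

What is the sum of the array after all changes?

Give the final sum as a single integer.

Answer: 110

Derivation:
Initial sum: 185
Change 1: A[6] 28 -> -8, delta = -36, sum = 149
Change 2: A[7] 38 -> -1, delta = -39, sum = 110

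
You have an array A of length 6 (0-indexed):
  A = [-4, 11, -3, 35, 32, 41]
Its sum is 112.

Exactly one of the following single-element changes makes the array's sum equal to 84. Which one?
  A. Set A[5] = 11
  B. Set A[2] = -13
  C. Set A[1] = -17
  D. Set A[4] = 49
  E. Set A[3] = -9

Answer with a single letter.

Option A: A[5] 41->11, delta=-30, new_sum=112+(-30)=82
Option B: A[2] -3->-13, delta=-10, new_sum=112+(-10)=102
Option C: A[1] 11->-17, delta=-28, new_sum=112+(-28)=84 <-- matches target
Option D: A[4] 32->49, delta=17, new_sum=112+(17)=129
Option E: A[3] 35->-9, delta=-44, new_sum=112+(-44)=68

Answer: C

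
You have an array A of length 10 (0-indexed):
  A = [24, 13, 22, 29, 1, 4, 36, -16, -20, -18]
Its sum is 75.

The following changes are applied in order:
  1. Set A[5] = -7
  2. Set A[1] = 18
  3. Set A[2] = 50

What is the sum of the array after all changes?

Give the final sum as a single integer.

Initial sum: 75
Change 1: A[5] 4 -> -7, delta = -11, sum = 64
Change 2: A[1] 13 -> 18, delta = 5, sum = 69
Change 3: A[2] 22 -> 50, delta = 28, sum = 97

Answer: 97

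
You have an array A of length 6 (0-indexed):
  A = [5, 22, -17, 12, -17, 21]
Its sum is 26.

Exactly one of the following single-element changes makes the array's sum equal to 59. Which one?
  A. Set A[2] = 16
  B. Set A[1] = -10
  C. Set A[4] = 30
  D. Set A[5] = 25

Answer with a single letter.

Option A: A[2] -17->16, delta=33, new_sum=26+(33)=59 <-- matches target
Option B: A[1] 22->-10, delta=-32, new_sum=26+(-32)=-6
Option C: A[4] -17->30, delta=47, new_sum=26+(47)=73
Option D: A[5] 21->25, delta=4, new_sum=26+(4)=30

Answer: A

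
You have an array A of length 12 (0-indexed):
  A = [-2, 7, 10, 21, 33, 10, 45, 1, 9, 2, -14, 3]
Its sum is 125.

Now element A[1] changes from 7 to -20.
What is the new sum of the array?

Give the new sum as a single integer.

Old value at index 1: 7
New value at index 1: -20
Delta = -20 - 7 = -27
New sum = old_sum + delta = 125 + (-27) = 98

Answer: 98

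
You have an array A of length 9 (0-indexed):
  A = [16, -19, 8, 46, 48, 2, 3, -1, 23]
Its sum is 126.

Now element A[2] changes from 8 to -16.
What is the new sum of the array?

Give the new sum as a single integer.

Old value at index 2: 8
New value at index 2: -16
Delta = -16 - 8 = -24
New sum = old_sum + delta = 126 + (-24) = 102

Answer: 102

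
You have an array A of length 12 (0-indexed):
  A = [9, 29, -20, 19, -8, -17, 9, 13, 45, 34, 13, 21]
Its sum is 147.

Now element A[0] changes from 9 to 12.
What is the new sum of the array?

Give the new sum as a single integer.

Old value at index 0: 9
New value at index 0: 12
Delta = 12 - 9 = 3
New sum = old_sum + delta = 147 + (3) = 150

Answer: 150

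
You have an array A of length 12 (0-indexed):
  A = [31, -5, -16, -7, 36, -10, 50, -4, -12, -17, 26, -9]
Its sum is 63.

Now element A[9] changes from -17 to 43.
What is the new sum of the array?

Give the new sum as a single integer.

Old value at index 9: -17
New value at index 9: 43
Delta = 43 - -17 = 60
New sum = old_sum + delta = 63 + (60) = 123

Answer: 123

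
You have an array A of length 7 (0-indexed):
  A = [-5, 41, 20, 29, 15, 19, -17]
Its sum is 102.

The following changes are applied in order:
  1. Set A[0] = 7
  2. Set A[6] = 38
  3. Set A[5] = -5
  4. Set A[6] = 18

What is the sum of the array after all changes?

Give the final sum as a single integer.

Initial sum: 102
Change 1: A[0] -5 -> 7, delta = 12, sum = 114
Change 2: A[6] -17 -> 38, delta = 55, sum = 169
Change 3: A[5] 19 -> -5, delta = -24, sum = 145
Change 4: A[6] 38 -> 18, delta = -20, sum = 125

Answer: 125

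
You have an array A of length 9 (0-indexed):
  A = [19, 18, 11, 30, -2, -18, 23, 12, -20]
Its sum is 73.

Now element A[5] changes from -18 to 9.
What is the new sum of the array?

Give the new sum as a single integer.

Old value at index 5: -18
New value at index 5: 9
Delta = 9 - -18 = 27
New sum = old_sum + delta = 73 + (27) = 100

Answer: 100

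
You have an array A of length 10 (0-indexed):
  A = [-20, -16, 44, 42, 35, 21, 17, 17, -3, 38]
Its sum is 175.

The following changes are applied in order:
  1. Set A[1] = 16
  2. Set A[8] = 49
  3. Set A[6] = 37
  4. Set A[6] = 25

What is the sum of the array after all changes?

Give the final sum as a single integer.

Initial sum: 175
Change 1: A[1] -16 -> 16, delta = 32, sum = 207
Change 2: A[8] -3 -> 49, delta = 52, sum = 259
Change 3: A[6] 17 -> 37, delta = 20, sum = 279
Change 4: A[6] 37 -> 25, delta = -12, sum = 267

Answer: 267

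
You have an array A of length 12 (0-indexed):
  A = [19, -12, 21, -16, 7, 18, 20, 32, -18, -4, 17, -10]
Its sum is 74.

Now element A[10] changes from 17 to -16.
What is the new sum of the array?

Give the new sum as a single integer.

Answer: 41

Derivation:
Old value at index 10: 17
New value at index 10: -16
Delta = -16 - 17 = -33
New sum = old_sum + delta = 74 + (-33) = 41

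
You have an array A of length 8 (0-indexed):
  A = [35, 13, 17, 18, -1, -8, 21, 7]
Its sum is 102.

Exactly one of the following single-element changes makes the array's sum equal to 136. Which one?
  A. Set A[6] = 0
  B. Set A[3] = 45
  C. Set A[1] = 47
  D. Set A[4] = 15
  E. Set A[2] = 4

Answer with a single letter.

Answer: C

Derivation:
Option A: A[6] 21->0, delta=-21, new_sum=102+(-21)=81
Option B: A[3] 18->45, delta=27, new_sum=102+(27)=129
Option C: A[1] 13->47, delta=34, new_sum=102+(34)=136 <-- matches target
Option D: A[4] -1->15, delta=16, new_sum=102+(16)=118
Option E: A[2] 17->4, delta=-13, new_sum=102+(-13)=89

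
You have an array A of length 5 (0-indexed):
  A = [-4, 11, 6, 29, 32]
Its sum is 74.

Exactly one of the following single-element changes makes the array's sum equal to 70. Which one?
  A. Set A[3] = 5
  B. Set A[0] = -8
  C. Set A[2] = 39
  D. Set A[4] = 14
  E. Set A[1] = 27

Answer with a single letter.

Answer: B

Derivation:
Option A: A[3] 29->5, delta=-24, new_sum=74+(-24)=50
Option B: A[0] -4->-8, delta=-4, new_sum=74+(-4)=70 <-- matches target
Option C: A[2] 6->39, delta=33, new_sum=74+(33)=107
Option D: A[4] 32->14, delta=-18, new_sum=74+(-18)=56
Option E: A[1] 11->27, delta=16, new_sum=74+(16)=90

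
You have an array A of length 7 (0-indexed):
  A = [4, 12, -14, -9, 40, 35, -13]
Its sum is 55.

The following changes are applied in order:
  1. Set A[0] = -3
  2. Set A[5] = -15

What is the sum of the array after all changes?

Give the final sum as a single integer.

Answer: -2

Derivation:
Initial sum: 55
Change 1: A[0] 4 -> -3, delta = -7, sum = 48
Change 2: A[5] 35 -> -15, delta = -50, sum = -2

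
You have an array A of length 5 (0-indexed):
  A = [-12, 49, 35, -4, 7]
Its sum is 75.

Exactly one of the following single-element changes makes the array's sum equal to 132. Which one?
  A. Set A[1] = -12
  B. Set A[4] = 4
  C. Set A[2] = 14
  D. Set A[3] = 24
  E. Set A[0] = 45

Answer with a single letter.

Answer: E

Derivation:
Option A: A[1] 49->-12, delta=-61, new_sum=75+(-61)=14
Option B: A[4] 7->4, delta=-3, new_sum=75+(-3)=72
Option C: A[2] 35->14, delta=-21, new_sum=75+(-21)=54
Option D: A[3] -4->24, delta=28, new_sum=75+(28)=103
Option E: A[0] -12->45, delta=57, new_sum=75+(57)=132 <-- matches target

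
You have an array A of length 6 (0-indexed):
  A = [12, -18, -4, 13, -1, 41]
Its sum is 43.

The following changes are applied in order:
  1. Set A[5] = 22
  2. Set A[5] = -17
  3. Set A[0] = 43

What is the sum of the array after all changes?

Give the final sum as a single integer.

Answer: 16

Derivation:
Initial sum: 43
Change 1: A[5] 41 -> 22, delta = -19, sum = 24
Change 2: A[5] 22 -> -17, delta = -39, sum = -15
Change 3: A[0] 12 -> 43, delta = 31, sum = 16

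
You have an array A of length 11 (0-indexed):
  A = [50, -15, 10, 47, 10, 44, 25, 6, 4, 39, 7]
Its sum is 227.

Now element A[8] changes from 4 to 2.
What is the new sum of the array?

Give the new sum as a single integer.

Old value at index 8: 4
New value at index 8: 2
Delta = 2 - 4 = -2
New sum = old_sum + delta = 227 + (-2) = 225

Answer: 225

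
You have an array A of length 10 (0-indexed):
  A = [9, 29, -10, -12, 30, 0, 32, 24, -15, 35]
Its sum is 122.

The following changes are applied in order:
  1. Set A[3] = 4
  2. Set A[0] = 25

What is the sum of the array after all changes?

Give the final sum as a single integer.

Initial sum: 122
Change 1: A[3] -12 -> 4, delta = 16, sum = 138
Change 2: A[0] 9 -> 25, delta = 16, sum = 154

Answer: 154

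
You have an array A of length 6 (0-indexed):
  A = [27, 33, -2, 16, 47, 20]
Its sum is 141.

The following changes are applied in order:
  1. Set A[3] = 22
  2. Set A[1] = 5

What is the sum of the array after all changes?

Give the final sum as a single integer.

Answer: 119

Derivation:
Initial sum: 141
Change 1: A[3] 16 -> 22, delta = 6, sum = 147
Change 2: A[1] 33 -> 5, delta = -28, sum = 119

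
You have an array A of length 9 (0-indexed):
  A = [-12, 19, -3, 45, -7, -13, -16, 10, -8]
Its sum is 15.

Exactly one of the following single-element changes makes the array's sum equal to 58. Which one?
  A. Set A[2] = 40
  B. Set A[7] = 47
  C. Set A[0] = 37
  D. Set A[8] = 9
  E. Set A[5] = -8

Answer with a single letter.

Answer: A

Derivation:
Option A: A[2] -3->40, delta=43, new_sum=15+(43)=58 <-- matches target
Option B: A[7] 10->47, delta=37, new_sum=15+(37)=52
Option C: A[0] -12->37, delta=49, new_sum=15+(49)=64
Option D: A[8] -8->9, delta=17, new_sum=15+(17)=32
Option E: A[5] -13->-8, delta=5, new_sum=15+(5)=20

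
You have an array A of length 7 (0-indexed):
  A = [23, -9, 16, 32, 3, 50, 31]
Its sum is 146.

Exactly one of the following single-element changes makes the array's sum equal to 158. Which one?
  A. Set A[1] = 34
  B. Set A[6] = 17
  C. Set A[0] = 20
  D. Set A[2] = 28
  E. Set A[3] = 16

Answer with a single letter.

Answer: D

Derivation:
Option A: A[1] -9->34, delta=43, new_sum=146+(43)=189
Option B: A[6] 31->17, delta=-14, new_sum=146+(-14)=132
Option C: A[0] 23->20, delta=-3, new_sum=146+(-3)=143
Option D: A[2] 16->28, delta=12, new_sum=146+(12)=158 <-- matches target
Option E: A[3] 32->16, delta=-16, new_sum=146+(-16)=130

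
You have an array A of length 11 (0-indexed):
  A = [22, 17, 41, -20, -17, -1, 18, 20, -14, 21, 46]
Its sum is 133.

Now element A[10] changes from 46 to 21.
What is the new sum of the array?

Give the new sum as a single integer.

Old value at index 10: 46
New value at index 10: 21
Delta = 21 - 46 = -25
New sum = old_sum + delta = 133 + (-25) = 108

Answer: 108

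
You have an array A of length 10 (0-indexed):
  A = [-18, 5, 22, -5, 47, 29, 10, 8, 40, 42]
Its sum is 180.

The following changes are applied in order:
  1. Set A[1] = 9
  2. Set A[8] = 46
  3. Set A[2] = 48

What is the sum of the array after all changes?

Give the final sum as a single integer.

Initial sum: 180
Change 1: A[1] 5 -> 9, delta = 4, sum = 184
Change 2: A[8] 40 -> 46, delta = 6, sum = 190
Change 3: A[2] 22 -> 48, delta = 26, sum = 216

Answer: 216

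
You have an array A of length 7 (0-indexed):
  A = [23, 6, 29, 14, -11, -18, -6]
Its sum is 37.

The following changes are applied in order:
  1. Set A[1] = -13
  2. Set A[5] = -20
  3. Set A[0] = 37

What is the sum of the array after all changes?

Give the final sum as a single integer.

Answer: 30

Derivation:
Initial sum: 37
Change 1: A[1] 6 -> -13, delta = -19, sum = 18
Change 2: A[5] -18 -> -20, delta = -2, sum = 16
Change 3: A[0] 23 -> 37, delta = 14, sum = 30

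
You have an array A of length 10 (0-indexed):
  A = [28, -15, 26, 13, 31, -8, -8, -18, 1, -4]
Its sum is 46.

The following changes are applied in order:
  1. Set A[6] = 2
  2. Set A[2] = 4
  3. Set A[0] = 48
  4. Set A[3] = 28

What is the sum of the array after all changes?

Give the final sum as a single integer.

Answer: 69

Derivation:
Initial sum: 46
Change 1: A[6] -8 -> 2, delta = 10, sum = 56
Change 2: A[2] 26 -> 4, delta = -22, sum = 34
Change 3: A[0] 28 -> 48, delta = 20, sum = 54
Change 4: A[3] 13 -> 28, delta = 15, sum = 69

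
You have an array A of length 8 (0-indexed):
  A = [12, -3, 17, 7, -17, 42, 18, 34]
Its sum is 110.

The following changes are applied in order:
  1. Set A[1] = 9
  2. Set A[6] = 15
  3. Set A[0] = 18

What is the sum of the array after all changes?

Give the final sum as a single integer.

Initial sum: 110
Change 1: A[1] -3 -> 9, delta = 12, sum = 122
Change 2: A[6] 18 -> 15, delta = -3, sum = 119
Change 3: A[0] 12 -> 18, delta = 6, sum = 125

Answer: 125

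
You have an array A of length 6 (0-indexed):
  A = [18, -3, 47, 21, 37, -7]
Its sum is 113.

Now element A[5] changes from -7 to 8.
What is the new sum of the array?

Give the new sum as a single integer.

Old value at index 5: -7
New value at index 5: 8
Delta = 8 - -7 = 15
New sum = old_sum + delta = 113 + (15) = 128

Answer: 128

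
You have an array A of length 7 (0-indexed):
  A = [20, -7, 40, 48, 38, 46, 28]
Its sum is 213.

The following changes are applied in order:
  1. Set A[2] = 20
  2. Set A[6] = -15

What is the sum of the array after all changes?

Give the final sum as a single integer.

Answer: 150

Derivation:
Initial sum: 213
Change 1: A[2] 40 -> 20, delta = -20, sum = 193
Change 2: A[6] 28 -> -15, delta = -43, sum = 150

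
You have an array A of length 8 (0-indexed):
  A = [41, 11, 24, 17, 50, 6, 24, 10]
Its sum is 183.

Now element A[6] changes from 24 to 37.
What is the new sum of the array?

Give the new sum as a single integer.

Answer: 196

Derivation:
Old value at index 6: 24
New value at index 6: 37
Delta = 37 - 24 = 13
New sum = old_sum + delta = 183 + (13) = 196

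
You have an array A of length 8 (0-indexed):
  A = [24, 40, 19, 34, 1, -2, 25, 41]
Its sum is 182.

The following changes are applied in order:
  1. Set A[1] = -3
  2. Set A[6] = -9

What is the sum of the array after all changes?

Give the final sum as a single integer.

Answer: 105

Derivation:
Initial sum: 182
Change 1: A[1] 40 -> -3, delta = -43, sum = 139
Change 2: A[6] 25 -> -9, delta = -34, sum = 105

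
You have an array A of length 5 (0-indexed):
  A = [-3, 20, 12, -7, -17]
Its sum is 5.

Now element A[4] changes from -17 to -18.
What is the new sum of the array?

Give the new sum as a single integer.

Answer: 4

Derivation:
Old value at index 4: -17
New value at index 4: -18
Delta = -18 - -17 = -1
New sum = old_sum + delta = 5 + (-1) = 4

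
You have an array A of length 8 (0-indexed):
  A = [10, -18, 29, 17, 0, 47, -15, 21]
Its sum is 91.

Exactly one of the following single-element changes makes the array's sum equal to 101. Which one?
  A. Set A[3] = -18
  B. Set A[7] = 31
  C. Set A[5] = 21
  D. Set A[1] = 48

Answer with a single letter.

Answer: B

Derivation:
Option A: A[3] 17->-18, delta=-35, new_sum=91+(-35)=56
Option B: A[7] 21->31, delta=10, new_sum=91+(10)=101 <-- matches target
Option C: A[5] 47->21, delta=-26, new_sum=91+(-26)=65
Option D: A[1] -18->48, delta=66, new_sum=91+(66)=157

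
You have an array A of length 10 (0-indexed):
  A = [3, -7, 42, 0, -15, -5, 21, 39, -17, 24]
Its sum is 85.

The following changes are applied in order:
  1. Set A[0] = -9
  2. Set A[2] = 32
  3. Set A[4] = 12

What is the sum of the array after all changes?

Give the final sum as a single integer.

Initial sum: 85
Change 1: A[0] 3 -> -9, delta = -12, sum = 73
Change 2: A[2] 42 -> 32, delta = -10, sum = 63
Change 3: A[4] -15 -> 12, delta = 27, sum = 90

Answer: 90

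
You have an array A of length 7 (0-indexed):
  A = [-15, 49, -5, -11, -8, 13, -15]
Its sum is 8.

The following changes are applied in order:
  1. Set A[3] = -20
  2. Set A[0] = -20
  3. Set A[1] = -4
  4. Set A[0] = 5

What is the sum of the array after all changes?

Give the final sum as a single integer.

Answer: -34

Derivation:
Initial sum: 8
Change 1: A[3] -11 -> -20, delta = -9, sum = -1
Change 2: A[0] -15 -> -20, delta = -5, sum = -6
Change 3: A[1] 49 -> -4, delta = -53, sum = -59
Change 4: A[0] -20 -> 5, delta = 25, sum = -34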